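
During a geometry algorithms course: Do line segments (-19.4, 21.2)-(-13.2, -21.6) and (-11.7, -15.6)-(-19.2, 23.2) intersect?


Cross products: d1=22.76, d2=103.2, d3=101.4, d4=20.96
d1*d2 < 0 and d3*d4 < 0? no

No, they don't intersect


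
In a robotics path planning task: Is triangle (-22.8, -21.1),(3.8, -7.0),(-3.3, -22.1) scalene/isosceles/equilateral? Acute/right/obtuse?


Side lengths squared: AB^2=906.37, BC^2=278.42, CA^2=381.25
Sorted: [278.42, 381.25, 906.37]
By sides: Scalene, By angles: Obtuse

Scalene, Obtuse


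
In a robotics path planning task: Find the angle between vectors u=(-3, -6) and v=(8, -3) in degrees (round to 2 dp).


u.v = -6, |u| = sqrt(45) = 6.7082, |v| = sqrt(73) = 8.544
cos(theta) = u.v/(|u||v|) = -6/sqrt(3285) = -0.104685
theta = acos(-0.104685) = 96.01 degrees

96.01 degrees


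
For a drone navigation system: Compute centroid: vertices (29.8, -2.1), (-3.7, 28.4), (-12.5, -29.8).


Centroid = ((x_A+x_B+x_C)/3, (y_A+y_B+y_C)/3)
= ((29.8+(-3.7)+(-12.5))/3, ((-2.1)+28.4+(-29.8))/3)
= (4.5333, -1.1667)

(4.5333, -1.1667)


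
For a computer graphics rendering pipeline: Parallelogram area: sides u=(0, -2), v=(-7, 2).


|u x v| = |0*2 - (-2)*(-7)|
= |0 - 14| = 14

14


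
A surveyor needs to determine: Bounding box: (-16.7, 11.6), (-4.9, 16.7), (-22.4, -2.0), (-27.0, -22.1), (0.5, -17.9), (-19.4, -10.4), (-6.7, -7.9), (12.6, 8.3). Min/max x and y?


x range: [-27, 12.6]
y range: [-22.1, 16.7]
Bounding box: (-27,-22.1) to (12.6,16.7)

(-27,-22.1) to (12.6,16.7)


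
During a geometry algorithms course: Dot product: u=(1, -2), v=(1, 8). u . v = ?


u . v = u_x*v_x + u_y*v_y = 1*1 + (-2)*8
= 1 + (-16) = -15

-15


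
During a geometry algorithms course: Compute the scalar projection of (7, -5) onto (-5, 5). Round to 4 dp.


u.v = -60, |v| = sqrt(50) = 7.0711
Scalar projection = u.v / |v| = -60 / sqrt(50) = -8.4853

-8.4853


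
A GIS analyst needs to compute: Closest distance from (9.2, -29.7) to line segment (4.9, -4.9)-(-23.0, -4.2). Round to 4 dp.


Project P onto AB: t = 0 (clamped to [0,1])
Closest point on segment: (4.9, -4.9)
Distance: 25.17

25.17


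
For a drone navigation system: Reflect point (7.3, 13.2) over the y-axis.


Reflection over y-axis: (x,y) -> (-x,y)
(7.3, 13.2) -> (-7.3, 13.2)

(-7.3, 13.2)


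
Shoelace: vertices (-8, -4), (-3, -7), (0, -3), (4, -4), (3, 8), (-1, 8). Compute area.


Shoelace sum: ((-8)*(-7) - (-3)*(-4)) + ((-3)*(-3) - 0*(-7)) + (0*(-4) - 4*(-3)) + (4*8 - 3*(-4)) + (3*8 - (-1)*8) + ((-1)*(-4) - (-8)*8)
= 209
Area = |209|/2 = 104.5

104.5


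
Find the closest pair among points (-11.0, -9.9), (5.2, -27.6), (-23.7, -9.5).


d(P0,P1) = 23.9944, d(P0,P2) = 12.7063, d(P1,P2) = 34.1001
Closest: P0 and P2

Closest pair: (-11.0, -9.9) and (-23.7, -9.5), distance = 12.7063


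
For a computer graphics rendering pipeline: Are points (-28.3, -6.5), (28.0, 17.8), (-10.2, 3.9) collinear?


Cross product: (28-(-28.3))*(3.9-(-6.5)) - (17.8-(-6.5))*((-10.2)-(-28.3))
= 145.69

No, not collinear


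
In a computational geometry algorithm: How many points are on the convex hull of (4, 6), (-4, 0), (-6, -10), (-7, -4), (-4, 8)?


Convex hull vertices (CCW): (-7, -4), (-6, -10), (4, 6), (-4, 8)
Count = 4

4


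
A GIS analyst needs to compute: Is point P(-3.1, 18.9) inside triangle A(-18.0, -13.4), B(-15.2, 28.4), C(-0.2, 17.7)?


Cross products: AB x AP = -532.38, BC x BP = -13.03, CA x CP = -111.55
All same sign? yes

Yes, inside


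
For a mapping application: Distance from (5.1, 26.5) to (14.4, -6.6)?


dx=9.3, dy=-33.1
d^2 = 9.3^2 + (-33.1)^2 = 1182.1
d = sqrt(1182.1) = 34.3817

34.3817


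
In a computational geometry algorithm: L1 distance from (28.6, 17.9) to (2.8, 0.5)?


|28.6-2.8| + |17.9-0.5| = 25.8 + 17.4 = 43.2

43.2


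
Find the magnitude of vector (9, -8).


|u| = sqrt(9^2 + (-8)^2) = sqrt(145) = 12.0416

12.0416


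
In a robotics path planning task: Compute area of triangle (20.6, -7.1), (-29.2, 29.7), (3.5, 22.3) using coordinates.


Area = |x_A(y_B-y_C) + x_B(y_C-y_A) + x_C(y_A-y_B)|/2
= |152.44 + (-858.48) + (-128.8)|/2
= 834.84/2 = 417.42

417.42


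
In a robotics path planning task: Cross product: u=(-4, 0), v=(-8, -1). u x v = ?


u x v = u_x*v_y - u_y*v_x = (-4)*(-1) - 0*(-8)
= 4 - 0 = 4

4


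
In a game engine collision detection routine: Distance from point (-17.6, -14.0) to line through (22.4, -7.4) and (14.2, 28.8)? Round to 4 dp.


|cross product| = 1502.12
|line direction| = sqrt(1377.68) = 37.1171
Distance = 1502.12/sqrt(1377.68) = 40.4697

40.4697


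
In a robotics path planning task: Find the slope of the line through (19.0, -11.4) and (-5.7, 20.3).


slope = (y2-y1)/(x2-x1) = (20.3-(-11.4))/((-5.7)-19) = 31.7/(-24.7) = -1.2834

-1.2834


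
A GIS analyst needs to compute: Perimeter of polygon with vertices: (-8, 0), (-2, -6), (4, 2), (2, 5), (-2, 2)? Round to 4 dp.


Sides: (-8, 0)->(-2, -6): sqrt(72) = 8.485281, (-2, -6)->(4, 2): sqrt(100) = 10, (4, 2)->(2, 5): sqrt(13) = 3.605551, (2, 5)->(-2, 2): sqrt(25) = 5, (-2, 2)->(-8, 0): sqrt(40) = 6.324555
Sum = 33.415387
Perimeter = 33.4154

33.4154


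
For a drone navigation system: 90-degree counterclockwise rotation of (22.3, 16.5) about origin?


90° CCW: (x,y) -> (-y, x)
(22.3,16.5) -> (-16.5, 22.3)

(-16.5, 22.3)


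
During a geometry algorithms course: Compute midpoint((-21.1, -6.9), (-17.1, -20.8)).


M = (((-21.1)+(-17.1))/2, ((-6.9)+(-20.8))/2)
= (-19.1, -13.85)

(-19.1, -13.85)


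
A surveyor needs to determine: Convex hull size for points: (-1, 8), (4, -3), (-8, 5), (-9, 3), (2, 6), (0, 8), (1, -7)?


Convex hull vertices (CCW): (-9, 3), (1, -7), (4, -3), (2, 6), (0, 8), (-1, 8), (-8, 5)
Count = 7

7


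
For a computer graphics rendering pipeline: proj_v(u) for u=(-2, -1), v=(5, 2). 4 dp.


u.v = -12, |v| = sqrt(29) = 5.3852
Scalar projection = u.v / |v| = -12 / sqrt(29) = -2.2283

-2.2283


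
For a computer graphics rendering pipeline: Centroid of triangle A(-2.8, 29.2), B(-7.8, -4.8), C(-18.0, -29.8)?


Centroid = ((x_A+x_B+x_C)/3, (y_A+y_B+y_C)/3)
= (((-2.8)+(-7.8)+(-18))/3, (29.2+(-4.8)+(-29.8))/3)
= (-9.5333, -1.8)

(-9.5333, -1.8)


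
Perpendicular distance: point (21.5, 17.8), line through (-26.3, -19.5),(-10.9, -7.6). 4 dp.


|cross product| = 5.6
|line direction| = sqrt(378.77) = 19.462
Distance = 5.6/sqrt(378.77) = 0.2877

0.2877


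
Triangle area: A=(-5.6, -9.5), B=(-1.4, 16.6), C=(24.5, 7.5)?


Area = |x_A(y_B-y_C) + x_B(y_C-y_A) + x_C(y_A-y_B)|/2
= |(-50.96) + (-23.8) + (-639.45)|/2
= 714.21/2 = 357.105

357.105


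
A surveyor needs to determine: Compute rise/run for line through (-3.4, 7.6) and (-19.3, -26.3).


slope = (y2-y1)/(x2-x1) = ((-26.3)-7.6)/((-19.3)-(-3.4)) = (-33.9)/(-15.9) = 2.1321

2.1321


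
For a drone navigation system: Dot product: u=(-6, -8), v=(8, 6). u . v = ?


u . v = u_x*v_x + u_y*v_y = (-6)*8 + (-8)*6
= (-48) + (-48) = -96

-96


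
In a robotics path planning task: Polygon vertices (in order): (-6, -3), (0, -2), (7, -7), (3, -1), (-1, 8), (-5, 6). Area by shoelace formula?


Shoelace sum: ((-6)*(-2) - 0*(-3)) + (0*(-7) - 7*(-2)) + (7*(-1) - 3*(-7)) + (3*8 - (-1)*(-1)) + ((-1)*6 - (-5)*8) + ((-5)*(-3) - (-6)*6)
= 148
Area = |148|/2 = 74

74


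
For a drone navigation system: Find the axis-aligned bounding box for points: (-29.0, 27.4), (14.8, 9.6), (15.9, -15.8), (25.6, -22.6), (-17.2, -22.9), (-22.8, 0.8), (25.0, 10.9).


x range: [-29, 25.6]
y range: [-22.9, 27.4]
Bounding box: (-29,-22.9) to (25.6,27.4)

(-29,-22.9) to (25.6,27.4)


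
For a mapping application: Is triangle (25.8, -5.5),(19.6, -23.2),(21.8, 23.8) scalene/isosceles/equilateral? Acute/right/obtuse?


Side lengths squared: AB^2=351.73, BC^2=2213.84, CA^2=874.49
Sorted: [351.73, 874.49, 2213.84]
By sides: Scalene, By angles: Obtuse

Scalene, Obtuse


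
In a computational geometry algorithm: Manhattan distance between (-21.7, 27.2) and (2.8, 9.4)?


|(-21.7)-2.8| + |27.2-9.4| = 24.5 + 17.8 = 42.3

42.3


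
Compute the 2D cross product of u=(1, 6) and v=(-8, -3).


u x v = u_x*v_y - u_y*v_x = 1*(-3) - 6*(-8)
= (-3) - (-48) = 45

45


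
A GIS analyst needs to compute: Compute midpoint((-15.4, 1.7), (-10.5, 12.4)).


M = (((-15.4)+(-10.5))/2, (1.7+12.4)/2)
= (-12.95, 7.05)

(-12.95, 7.05)


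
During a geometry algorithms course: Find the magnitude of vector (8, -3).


|u| = sqrt(8^2 + (-3)^2) = sqrt(73) = 8.544

8.544


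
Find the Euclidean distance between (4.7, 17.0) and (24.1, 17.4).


dx=19.4, dy=0.4
d^2 = 19.4^2 + 0.4^2 = 376.52
d = sqrt(376.52) = 19.4041

19.4041


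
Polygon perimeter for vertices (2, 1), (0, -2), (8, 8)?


Sides: (2, 1)->(0, -2): sqrt(13) = 3.605551, (0, -2)->(8, 8): sqrt(164) = 12.806248, (8, 8)->(2, 1): sqrt(85) = 9.219544
Sum = 25.631343
Perimeter = 25.6313

25.6313


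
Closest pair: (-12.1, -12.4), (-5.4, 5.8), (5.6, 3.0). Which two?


d(P0,P1) = 19.3941, d(P0,P2) = 23.4617, d(P1,P2) = 11.3508
Closest: P1 and P2

Closest pair: (-5.4, 5.8) and (5.6, 3.0), distance = 11.3508


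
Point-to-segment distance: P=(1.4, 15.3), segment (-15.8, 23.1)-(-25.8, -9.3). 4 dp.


Project P onto AB: t = 0.0702 (clamped to [0,1])
Closest point on segment: (-16.5021, 20.8253)
Distance: 18.7353

18.7353


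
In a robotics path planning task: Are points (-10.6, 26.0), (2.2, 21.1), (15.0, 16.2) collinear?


Cross product: (2.2-(-10.6))*(16.2-26) - (21.1-26)*(15-(-10.6))
= 0

Yes, collinear


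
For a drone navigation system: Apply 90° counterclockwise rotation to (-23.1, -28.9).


90° CCW: (x,y) -> (-y, x)
(-23.1,-28.9) -> (28.9, -23.1)

(28.9, -23.1)


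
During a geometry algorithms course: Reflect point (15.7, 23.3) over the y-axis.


Reflection over y-axis: (x,y) -> (-x,y)
(15.7, 23.3) -> (-15.7, 23.3)

(-15.7, 23.3)


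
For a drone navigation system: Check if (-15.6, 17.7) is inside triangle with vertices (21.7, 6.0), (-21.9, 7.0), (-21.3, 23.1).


Cross products: AB x AP = -472.82, BC x BP = -95.01, CA x CP = -134.73
All same sign? yes

Yes, inside


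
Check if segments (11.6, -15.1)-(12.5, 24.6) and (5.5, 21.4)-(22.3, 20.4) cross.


Cross products: d1=-607.1, d2=60.76, d3=275.02, d4=-392.84
d1*d2 < 0 and d3*d4 < 0? yes

Yes, they intersect


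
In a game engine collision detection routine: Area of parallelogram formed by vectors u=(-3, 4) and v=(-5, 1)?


|u x v| = |(-3)*1 - 4*(-5)|
= |(-3) - (-20)| = 17

17


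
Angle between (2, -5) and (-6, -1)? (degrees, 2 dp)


u.v = -7, |u| = sqrt(29) = 5.3852, |v| = sqrt(37) = 6.0828
cos(theta) = u.v/(|u||v|) = -7/sqrt(1073) = -0.213697
theta = acos(-0.213697) = 102.34 degrees

102.34 degrees


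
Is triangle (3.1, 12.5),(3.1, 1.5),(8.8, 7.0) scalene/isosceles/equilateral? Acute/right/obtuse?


Side lengths squared: AB^2=121, BC^2=62.74, CA^2=62.74
Sorted: [62.74, 62.74, 121]
By sides: Isosceles, By angles: Acute

Isosceles, Acute


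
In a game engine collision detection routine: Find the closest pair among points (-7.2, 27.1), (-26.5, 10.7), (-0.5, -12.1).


d(P0,P1) = 25.3269, d(P0,P2) = 39.7685, d(P1,P2) = 34.5809
Closest: P0 and P1

Closest pair: (-7.2, 27.1) and (-26.5, 10.7), distance = 25.3269


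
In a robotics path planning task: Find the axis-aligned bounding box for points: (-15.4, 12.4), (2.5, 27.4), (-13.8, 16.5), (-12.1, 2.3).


x range: [-15.4, 2.5]
y range: [2.3, 27.4]
Bounding box: (-15.4,2.3) to (2.5,27.4)

(-15.4,2.3) to (2.5,27.4)


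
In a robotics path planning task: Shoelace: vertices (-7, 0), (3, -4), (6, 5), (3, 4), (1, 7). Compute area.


Shoelace sum: ((-7)*(-4) - 3*0) + (3*5 - 6*(-4)) + (6*4 - 3*5) + (3*7 - 1*4) + (1*0 - (-7)*7)
= 142
Area = |142|/2 = 71

71


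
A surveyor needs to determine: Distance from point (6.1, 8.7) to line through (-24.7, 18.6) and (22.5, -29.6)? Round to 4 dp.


|cross product| = 1017.28
|line direction| = sqrt(4551.08) = 67.4617
Distance = 1017.28/sqrt(4551.08) = 15.0794

15.0794


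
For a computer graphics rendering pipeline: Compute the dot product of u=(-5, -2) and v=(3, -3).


u . v = u_x*v_x + u_y*v_y = (-5)*3 + (-2)*(-3)
= (-15) + 6 = -9

-9


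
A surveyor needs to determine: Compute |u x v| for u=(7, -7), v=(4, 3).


|u x v| = |7*3 - (-7)*4|
= |21 - (-28)| = 49

49


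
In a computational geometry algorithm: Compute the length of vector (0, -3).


|u| = sqrt(0^2 + (-3)^2) = sqrt(9) = 3

3


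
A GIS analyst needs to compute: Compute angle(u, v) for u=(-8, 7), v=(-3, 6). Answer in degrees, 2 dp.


u.v = 66, |u| = sqrt(113) = 10.6301, |v| = sqrt(45) = 6.7082
cos(theta) = u.v/(|u||v|) = 66/sqrt(5085) = 0.925547
theta = acos(0.925547) = 22.25 degrees

22.25 degrees


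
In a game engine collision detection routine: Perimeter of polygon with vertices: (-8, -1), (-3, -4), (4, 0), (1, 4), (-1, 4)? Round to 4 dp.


Sides: (-8, -1)->(-3, -4): sqrt(34) = 5.830952, (-3, -4)->(4, 0): sqrt(65) = 8.062258, (4, 0)->(1, 4): sqrt(25) = 5, (1, 4)->(-1, 4): sqrt(4) = 2, (-1, 4)->(-8, -1): sqrt(74) = 8.602325
Sum = 29.495535
Perimeter = 29.4955

29.4955


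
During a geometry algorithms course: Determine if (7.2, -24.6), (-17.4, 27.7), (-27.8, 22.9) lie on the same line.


Cross product: ((-17.4)-7.2)*(22.9-(-24.6)) - (27.7-(-24.6))*((-27.8)-7.2)
= 662

No, not collinear


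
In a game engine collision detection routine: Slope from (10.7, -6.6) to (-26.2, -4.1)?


slope = (y2-y1)/(x2-x1) = ((-4.1)-(-6.6))/((-26.2)-10.7) = 2.5/(-36.9) = -0.0678

-0.0678


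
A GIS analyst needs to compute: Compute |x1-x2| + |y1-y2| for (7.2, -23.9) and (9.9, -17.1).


|7.2-9.9| + |(-23.9)-(-17.1)| = 2.7 + 6.8 = 9.5

9.5


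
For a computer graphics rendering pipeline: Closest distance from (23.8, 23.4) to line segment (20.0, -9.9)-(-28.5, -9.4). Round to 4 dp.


Project P onto AB: t = 0 (clamped to [0,1])
Closest point on segment: (20, -9.9)
Distance: 33.5161

33.5161


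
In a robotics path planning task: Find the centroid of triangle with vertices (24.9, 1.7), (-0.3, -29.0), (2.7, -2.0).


Centroid = ((x_A+x_B+x_C)/3, (y_A+y_B+y_C)/3)
= ((24.9+(-0.3)+2.7)/3, (1.7+(-29)+(-2))/3)
= (9.1, -9.7667)

(9.1, -9.7667)


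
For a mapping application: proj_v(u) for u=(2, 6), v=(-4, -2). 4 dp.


u.v = -20, |v| = sqrt(20) = 4.4721
Scalar projection = u.v / |v| = -20 / sqrt(20) = -4.4721

-4.4721


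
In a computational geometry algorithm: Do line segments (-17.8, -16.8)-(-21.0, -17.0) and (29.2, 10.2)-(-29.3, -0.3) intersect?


Cross products: d1=1086, d2=1064.1, d3=-77, d4=-55.1
d1*d2 < 0 and d3*d4 < 0? no

No, they don't intersect


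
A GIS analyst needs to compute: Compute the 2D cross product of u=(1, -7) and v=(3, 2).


u x v = u_x*v_y - u_y*v_x = 1*2 - (-7)*3
= 2 - (-21) = 23

23


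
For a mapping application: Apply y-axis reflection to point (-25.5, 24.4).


Reflection over y-axis: (x,y) -> (-x,y)
(-25.5, 24.4) -> (25.5, 24.4)

(25.5, 24.4)


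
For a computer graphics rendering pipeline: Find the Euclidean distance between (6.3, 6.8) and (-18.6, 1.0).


dx=-24.9, dy=-5.8
d^2 = (-24.9)^2 + (-5.8)^2 = 653.65
d = sqrt(653.65) = 25.5666

25.5666


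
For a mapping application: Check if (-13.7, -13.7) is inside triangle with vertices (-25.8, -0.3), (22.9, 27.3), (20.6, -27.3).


Cross products: AB x AP = -986.54, BC x BP = -1904.06, CA x CP = 295.06
All same sign? no

No, outside


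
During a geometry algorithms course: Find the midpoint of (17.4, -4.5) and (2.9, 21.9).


M = ((17.4+2.9)/2, ((-4.5)+21.9)/2)
= (10.15, 8.7)

(10.15, 8.7)


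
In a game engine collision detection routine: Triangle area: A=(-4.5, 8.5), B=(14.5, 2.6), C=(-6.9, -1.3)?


Area = |x_A(y_B-y_C) + x_B(y_C-y_A) + x_C(y_A-y_B)|/2
= |(-17.55) + (-142.1) + (-40.71)|/2
= 200.36/2 = 100.18

100.18


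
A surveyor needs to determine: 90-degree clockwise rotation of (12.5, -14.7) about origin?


90° CW: (x,y) -> (y, -x)
(12.5,-14.7) -> (-14.7, -12.5)

(-14.7, -12.5)


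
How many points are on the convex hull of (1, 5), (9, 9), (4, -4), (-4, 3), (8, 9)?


Convex hull vertices (CCW): (-4, 3), (4, -4), (9, 9), (8, 9)
Count = 4

4


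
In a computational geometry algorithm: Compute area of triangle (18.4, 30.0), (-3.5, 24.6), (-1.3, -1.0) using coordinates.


Area = |x_A(y_B-y_C) + x_B(y_C-y_A) + x_C(y_A-y_B)|/2
= |471.04 + 108.5 + (-7.02)|/2
= 572.52/2 = 286.26

286.26


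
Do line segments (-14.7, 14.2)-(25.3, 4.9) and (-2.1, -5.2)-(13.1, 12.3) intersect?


Cross products: d1=515.38, d2=-325.98, d3=-658.82, d4=182.54
d1*d2 < 0 and d3*d4 < 0? yes

Yes, they intersect


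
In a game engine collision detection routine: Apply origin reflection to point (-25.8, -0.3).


Reflection over origin: (x,y) -> (-x,-y)
(-25.8, -0.3) -> (25.8, 0.3)

(25.8, 0.3)


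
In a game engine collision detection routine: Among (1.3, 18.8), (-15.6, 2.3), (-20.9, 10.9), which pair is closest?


d(P0,P1) = 23.6191, d(P0,P2) = 23.5637, d(P1,P2) = 10.102
Closest: P1 and P2

Closest pair: (-15.6, 2.3) and (-20.9, 10.9), distance = 10.102


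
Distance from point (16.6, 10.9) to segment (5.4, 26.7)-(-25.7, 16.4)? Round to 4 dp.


Project P onto AB: t = 0 (clamped to [0,1])
Closest point on segment: (5.4, 26.7)
Distance: 19.367

19.367


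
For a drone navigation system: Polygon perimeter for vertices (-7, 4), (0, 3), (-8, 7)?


Sides: (-7, 4)->(0, 3): sqrt(50) = 7.071068, (0, 3)->(-8, 7): sqrt(80) = 8.944272, (-8, 7)->(-7, 4): sqrt(10) = 3.162278
Sum = 19.177618
Perimeter = 19.1776

19.1776


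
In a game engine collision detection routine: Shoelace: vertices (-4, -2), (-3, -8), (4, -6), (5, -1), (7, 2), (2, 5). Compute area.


Shoelace sum: ((-4)*(-8) - (-3)*(-2)) + ((-3)*(-6) - 4*(-8)) + (4*(-1) - 5*(-6)) + (5*2 - 7*(-1)) + (7*5 - 2*2) + (2*(-2) - (-4)*5)
= 166
Area = |166|/2 = 83

83


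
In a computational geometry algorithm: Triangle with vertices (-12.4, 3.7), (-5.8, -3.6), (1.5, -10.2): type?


Side lengths squared: AB^2=96.85, BC^2=96.85, CA^2=386.42
Sorted: [96.85, 96.85, 386.42]
By sides: Isosceles, By angles: Obtuse

Isosceles, Obtuse


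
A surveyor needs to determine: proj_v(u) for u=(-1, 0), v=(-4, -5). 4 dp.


u.v = 4, |v| = sqrt(41) = 6.4031
Scalar projection = u.v / |v| = 4 / sqrt(41) = 0.6247

0.6247


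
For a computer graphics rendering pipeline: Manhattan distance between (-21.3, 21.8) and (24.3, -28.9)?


|(-21.3)-24.3| + |21.8-(-28.9)| = 45.6 + 50.7 = 96.3

96.3


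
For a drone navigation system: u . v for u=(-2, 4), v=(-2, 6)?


u . v = u_x*v_x + u_y*v_y = (-2)*(-2) + 4*6
= 4 + 24 = 28

28


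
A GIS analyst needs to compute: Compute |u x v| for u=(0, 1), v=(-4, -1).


|u x v| = |0*(-1) - 1*(-4)|
= |0 - (-4)| = 4

4


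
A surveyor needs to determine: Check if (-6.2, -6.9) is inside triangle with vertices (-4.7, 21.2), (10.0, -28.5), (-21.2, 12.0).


Cross products: AB x AP = -487.62, BC x BP = -17.82, CA x CP = -449.85
All same sign? yes

Yes, inside


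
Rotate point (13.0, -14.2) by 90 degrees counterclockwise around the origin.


90° CCW: (x,y) -> (-y, x)
(13,-14.2) -> (14.2, 13)

(14.2, 13)


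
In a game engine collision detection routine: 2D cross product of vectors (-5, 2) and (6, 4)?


u x v = u_x*v_y - u_y*v_x = (-5)*4 - 2*6
= (-20) - 12 = -32

-32


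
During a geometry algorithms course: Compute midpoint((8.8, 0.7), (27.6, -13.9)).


M = ((8.8+27.6)/2, (0.7+(-13.9))/2)
= (18.2, -6.6)

(18.2, -6.6)


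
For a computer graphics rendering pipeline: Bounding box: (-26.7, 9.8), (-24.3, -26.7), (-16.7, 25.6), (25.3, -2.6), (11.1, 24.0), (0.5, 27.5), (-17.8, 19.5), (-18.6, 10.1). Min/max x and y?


x range: [-26.7, 25.3]
y range: [-26.7, 27.5]
Bounding box: (-26.7,-26.7) to (25.3,27.5)

(-26.7,-26.7) to (25.3,27.5)


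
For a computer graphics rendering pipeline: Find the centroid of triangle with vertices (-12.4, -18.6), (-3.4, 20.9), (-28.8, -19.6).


Centroid = ((x_A+x_B+x_C)/3, (y_A+y_B+y_C)/3)
= (((-12.4)+(-3.4)+(-28.8))/3, ((-18.6)+20.9+(-19.6))/3)
= (-14.8667, -5.7667)

(-14.8667, -5.7667)


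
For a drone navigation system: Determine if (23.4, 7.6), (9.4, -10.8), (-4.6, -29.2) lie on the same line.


Cross product: (9.4-23.4)*((-29.2)-7.6) - ((-10.8)-7.6)*((-4.6)-23.4)
= 0

Yes, collinear


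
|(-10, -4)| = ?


|u| = sqrt((-10)^2 + (-4)^2) = sqrt(116) = 10.7703

10.7703


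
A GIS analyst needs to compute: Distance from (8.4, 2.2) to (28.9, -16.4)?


dx=20.5, dy=-18.6
d^2 = 20.5^2 + (-18.6)^2 = 766.21
d = sqrt(766.21) = 27.6805

27.6805


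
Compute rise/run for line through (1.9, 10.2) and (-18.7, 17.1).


slope = (y2-y1)/(x2-x1) = (17.1-10.2)/((-18.7)-1.9) = 6.9/(-20.6) = -0.335

-0.335


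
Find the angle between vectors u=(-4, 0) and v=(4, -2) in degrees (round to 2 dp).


u.v = -16, |u| = sqrt(16) = 4, |v| = sqrt(20) = 4.4721
cos(theta) = u.v/(|u||v|) = -16/sqrt(320) = -0.894427
theta = acos(-0.894427) = 153.43 degrees

153.43 degrees


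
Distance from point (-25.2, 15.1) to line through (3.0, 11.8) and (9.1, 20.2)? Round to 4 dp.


|cross product| = 257.01
|line direction| = sqrt(107.77) = 10.3812
Distance = 257.01/sqrt(107.77) = 24.7572

24.7572


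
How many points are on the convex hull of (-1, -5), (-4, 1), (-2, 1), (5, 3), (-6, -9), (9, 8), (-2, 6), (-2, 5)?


Convex hull vertices (CCW): (-6, -9), (-1, -5), (9, 8), (-2, 6), (-4, 1)
Count = 5

5


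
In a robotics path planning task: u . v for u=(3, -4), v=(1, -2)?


u . v = u_x*v_x + u_y*v_y = 3*1 + (-4)*(-2)
= 3 + 8 = 11

11


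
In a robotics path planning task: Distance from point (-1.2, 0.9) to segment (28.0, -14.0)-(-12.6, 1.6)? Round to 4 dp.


Project P onto AB: t = 0.7496 (clamped to [0,1])
Closest point on segment: (-2.4322, -2.3068)
Distance: 3.4354

3.4354


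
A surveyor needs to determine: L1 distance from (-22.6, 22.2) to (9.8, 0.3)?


|(-22.6)-9.8| + |22.2-0.3| = 32.4 + 21.9 = 54.3

54.3


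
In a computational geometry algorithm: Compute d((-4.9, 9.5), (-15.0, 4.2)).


dx=-10.1, dy=-5.3
d^2 = (-10.1)^2 + (-5.3)^2 = 130.1
d = sqrt(130.1) = 11.4061

11.4061


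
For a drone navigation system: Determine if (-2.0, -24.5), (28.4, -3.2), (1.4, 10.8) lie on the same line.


Cross product: (28.4-(-2))*(10.8-(-24.5)) - ((-3.2)-(-24.5))*(1.4-(-2))
= 1000.7

No, not collinear


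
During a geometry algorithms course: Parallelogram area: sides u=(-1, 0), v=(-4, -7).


|u x v| = |(-1)*(-7) - 0*(-4)|
= |7 - 0| = 7

7


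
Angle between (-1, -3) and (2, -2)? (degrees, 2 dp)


u.v = 4, |u| = sqrt(10) = 3.1623, |v| = sqrt(8) = 2.8284
cos(theta) = u.v/(|u||v|) = 4/sqrt(80) = 0.447214
theta = acos(0.447214) = 63.43 degrees

63.43 degrees


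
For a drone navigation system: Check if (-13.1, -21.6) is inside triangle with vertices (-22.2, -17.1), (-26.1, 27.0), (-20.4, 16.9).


Cross products: AB x AP = -383.76, BC x BP = -145.72, CA x CP = 317.5
All same sign? no

No, outside


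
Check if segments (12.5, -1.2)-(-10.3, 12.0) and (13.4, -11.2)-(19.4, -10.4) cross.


Cross products: d1=60.72, d2=158.16, d3=216.12, d4=118.68
d1*d2 < 0 and d3*d4 < 0? no

No, they don't intersect


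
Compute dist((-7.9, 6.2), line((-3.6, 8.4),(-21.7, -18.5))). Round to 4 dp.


|cross product| = 75.85
|line direction| = sqrt(1051.22) = 32.4225
Distance = 75.85/sqrt(1051.22) = 2.3394

2.3394


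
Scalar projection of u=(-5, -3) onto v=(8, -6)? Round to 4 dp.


u.v = -22, |v| = sqrt(100) = 10
Scalar projection = u.v / |v| = -22 / sqrt(100) = -2.2

-2.2


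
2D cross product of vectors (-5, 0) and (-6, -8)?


u x v = u_x*v_y - u_y*v_x = (-5)*(-8) - 0*(-6)
= 40 - 0 = 40

40


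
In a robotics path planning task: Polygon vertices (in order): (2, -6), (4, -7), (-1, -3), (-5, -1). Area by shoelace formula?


Shoelace sum: (2*(-7) - 4*(-6)) + (4*(-3) - (-1)*(-7)) + ((-1)*(-1) - (-5)*(-3)) + ((-5)*(-6) - 2*(-1))
= 9
Area = |9|/2 = 4.5

4.5


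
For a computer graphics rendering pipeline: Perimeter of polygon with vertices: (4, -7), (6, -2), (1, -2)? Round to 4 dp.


Sides: (4, -7)->(6, -2): sqrt(29) = 5.385165, (6, -2)->(1, -2): sqrt(25) = 5, (1, -2)->(4, -7): sqrt(34) = 5.830952
Sum = 16.216117
Perimeter = 16.2161

16.2161


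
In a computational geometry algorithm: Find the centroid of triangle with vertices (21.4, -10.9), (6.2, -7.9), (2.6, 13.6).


Centroid = ((x_A+x_B+x_C)/3, (y_A+y_B+y_C)/3)
= ((21.4+6.2+2.6)/3, ((-10.9)+(-7.9)+13.6)/3)
= (10.0667, -1.7333)

(10.0667, -1.7333)


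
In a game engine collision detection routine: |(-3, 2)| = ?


|u| = sqrt((-3)^2 + 2^2) = sqrt(13) = 3.6056

3.6056


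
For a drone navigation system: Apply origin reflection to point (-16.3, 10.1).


Reflection over origin: (x,y) -> (-x,-y)
(-16.3, 10.1) -> (16.3, -10.1)

(16.3, -10.1)


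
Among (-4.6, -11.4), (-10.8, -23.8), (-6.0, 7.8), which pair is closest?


d(P0,P1) = 13.8636, d(P0,P2) = 19.251, d(P1,P2) = 31.9625
Closest: P0 and P1

Closest pair: (-4.6, -11.4) and (-10.8, -23.8), distance = 13.8636


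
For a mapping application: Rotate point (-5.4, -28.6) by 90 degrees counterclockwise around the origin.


90° CCW: (x,y) -> (-y, x)
(-5.4,-28.6) -> (28.6, -5.4)

(28.6, -5.4)


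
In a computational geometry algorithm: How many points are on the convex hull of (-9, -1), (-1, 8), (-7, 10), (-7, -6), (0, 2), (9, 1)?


Convex hull vertices (CCW): (-9, -1), (-7, -6), (9, 1), (-1, 8), (-7, 10)
Count = 5

5


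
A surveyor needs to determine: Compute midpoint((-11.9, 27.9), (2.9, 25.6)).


M = (((-11.9)+2.9)/2, (27.9+25.6)/2)
= (-4.5, 26.75)

(-4.5, 26.75)


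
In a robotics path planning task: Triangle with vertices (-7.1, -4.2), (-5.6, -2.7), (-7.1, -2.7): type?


Side lengths squared: AB^2=4.5, BC^2=2.25, CA^2=2.25
Sorted: [2.25, 2.25, 4.5]
By sides: Isosceles, By angles: Right

Isosceles, Right


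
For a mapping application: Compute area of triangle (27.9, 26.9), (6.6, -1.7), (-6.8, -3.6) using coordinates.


Area = |x_A(y_B-y_C) + x_B(y_C-y_A) + x_C(y_A-y_B)|/2
= |53.01 + (-201.3) + (-194.48)|/2
= 342.77/2 = 171.385

171.385


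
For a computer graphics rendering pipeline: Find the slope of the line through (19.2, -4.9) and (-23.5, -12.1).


slope = (y2-y1)/(x2-x1) = ((-12.1)-(-4.9))/((-23.5)-19.2) = (-7.2)/(-42.7) = 0.1686

0.1686


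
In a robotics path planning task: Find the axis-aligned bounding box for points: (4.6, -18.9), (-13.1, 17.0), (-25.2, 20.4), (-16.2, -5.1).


x range: [-25.2, 4.6]
y range: [-18.9, 20.4]
Bounding box: (-25.2,-18.9) to (4.6,20.4)

(-25.2,-18.9) to (4.6,20.4)


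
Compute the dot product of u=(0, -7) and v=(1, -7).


u . v = u_x*v_x + u_y*v_y = 0*1 + (-7)*(-7)
= 0 + 49 = 49

49


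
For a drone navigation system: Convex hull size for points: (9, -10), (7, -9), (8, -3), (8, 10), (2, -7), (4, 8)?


Convex hull vertices (CCW): (2, -7), (9, -10), (8, 10), (4, 8)
Count = 4

4


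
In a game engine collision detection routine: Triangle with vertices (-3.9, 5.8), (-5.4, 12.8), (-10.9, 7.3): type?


Side lengths squared: AB^2=51.25, BC^2=60.5, CA^2=51.25
Sorted: [51.25, 51.25, 60.5]
By sides: Isosceles, By angles: Acute

Isosceles, Acute


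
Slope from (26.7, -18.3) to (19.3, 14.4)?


slope = (y2-y1)/(x2-x1) = (14.4-(-18.3))/(19.3-26.7) = 32.7/(-7.4) = -4.4189

-4.4189


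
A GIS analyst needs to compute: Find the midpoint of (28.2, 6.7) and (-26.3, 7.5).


M = ((28.2+(-26.3))/2, (6.7+7.5)/2)
= (0.95, 7.1)

(0.95, 7.1)


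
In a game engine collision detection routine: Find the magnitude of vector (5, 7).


|u| = sqrt(5^2 + 7^2) = sqrt(74) = 8.6023

8.6023


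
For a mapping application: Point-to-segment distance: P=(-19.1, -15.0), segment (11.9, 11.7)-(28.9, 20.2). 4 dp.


Project P onto AB: t = 0 (clamped to [0,1])
Closest point on segment: (11.9, 11.7)
Distance: 40.9132

40.9132


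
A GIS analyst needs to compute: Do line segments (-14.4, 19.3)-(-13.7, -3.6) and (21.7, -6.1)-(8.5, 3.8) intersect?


Cross products: d1=22.11, d2=317.46, d3=808.91, d4=513.56
d1*d2 < 0 and d3*d4 < 0? no

No, they don't intersect


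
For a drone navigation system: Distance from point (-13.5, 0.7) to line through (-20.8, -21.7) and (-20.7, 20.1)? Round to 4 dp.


|cross product| = 302.9
|line direction| = sqrt(1747.25) = 41.8001
Distance = 302.9/sqrt(1747.25) = 7.2464

7.2464


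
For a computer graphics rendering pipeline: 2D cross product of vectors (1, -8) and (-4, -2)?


u x v = u_x*v_y - u_y*v_x = 1*(-2) - (-8)*(-4)
= (-2) - 32 = -34

-34


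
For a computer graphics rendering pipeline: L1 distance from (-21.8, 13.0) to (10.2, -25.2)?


|(-21.8)-10.2| + |13-(-25.2)| = 32 + 38.2 = 70.2

70.2


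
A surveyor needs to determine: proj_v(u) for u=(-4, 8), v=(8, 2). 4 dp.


u.v = -16, |v| = sqrt(68) = 8.2462
Scalar projection = u.v / |v| = -16 / sqrt(68) = -1.9403

-1.9403


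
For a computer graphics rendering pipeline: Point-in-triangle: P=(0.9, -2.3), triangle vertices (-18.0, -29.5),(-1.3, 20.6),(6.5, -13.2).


Cross products: AB x AP = -492.65, BC x BP = -104.26, CA x CP = -358.33
All same sign? yes

Yes, inside


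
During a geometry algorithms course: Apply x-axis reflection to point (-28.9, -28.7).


Reflection over x-axis: (x,y) -> (x,-y)
(-28.9, -28.7) -> (-28.9, 28.7)

(-28.9, 28.7)


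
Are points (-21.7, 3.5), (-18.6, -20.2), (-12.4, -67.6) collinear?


Cross product: ((-18.6)-(-21.7))*((-67.6)-3.5) - ((-20.2)-3.5)*((-12.4)-(-21.7))
= 0

Yes, collinear


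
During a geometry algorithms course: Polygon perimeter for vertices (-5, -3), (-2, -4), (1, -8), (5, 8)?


Sides: (-5, -3)->(-2, -4): sqrt(10) = 3.162278, (-2, -4)->(1, -8): sqrt(25) = 5, (1, -8)->(5, 8): sqrt(272) = 16.492423, (5, 8)->(-5, -3): sqrt(221) = 14.866069
Sum = 39.52077
Perimeter = 39.5208

39.5208


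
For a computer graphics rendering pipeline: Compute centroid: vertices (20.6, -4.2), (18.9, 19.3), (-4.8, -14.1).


Centroid = ((x_A+x_B+x_C)/3, (y_A+y_B+y_C)/3)
= ((20.6+18.9+(-4.8))/3, ((-4.2)+19.3+(-14.1))/3)
= (11.5667, 0.3333)

(11.5667, 0.3333)


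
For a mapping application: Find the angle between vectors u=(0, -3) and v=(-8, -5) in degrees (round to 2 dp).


u.v = 15, |u| = sqrt(9) = 3, |v| = sqrt(89) = 9.434
cos(theta) = u.v/(|u||v|) = 15/sqrt(801) = 0.529999
theta = acos(0.529999) = 57.99 degrees

57.99 degrees


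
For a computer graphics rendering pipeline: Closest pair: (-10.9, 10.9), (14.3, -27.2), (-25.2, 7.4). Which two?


d(P0,P1) = 45.6799, d(P0,P2) = 14.7221, d(P1,P2) = 52.511
Closest: P0 and P2

Closest pair: (-10.9, 10.9) and (-25.2, 7.4), distance = 14.7221


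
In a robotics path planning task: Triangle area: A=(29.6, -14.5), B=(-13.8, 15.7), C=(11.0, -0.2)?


Area = |x_A(y_B-y_C) + x_B(y_C-y_A) + x_C(y_A-y_B)|/2
= |470.64 + (-197.34) + (-332.2)|/2
= 58.9/2 = 29.45

29.45


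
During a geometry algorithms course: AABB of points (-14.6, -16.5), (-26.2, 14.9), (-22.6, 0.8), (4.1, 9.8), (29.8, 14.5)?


x range: [-26.2, 29.8]
y range: [-16.5, 14.9]
Bounding box: (-26.2,-16.5) to (29.8,14.9)

(-26.2,-16.5) to (29.8,14.9)


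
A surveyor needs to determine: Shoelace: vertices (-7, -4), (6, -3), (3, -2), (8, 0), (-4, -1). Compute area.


Shoelace sum: ((-7)*(-3) - 6*(-4)) + (6*(-2) - 3*(-3)) + (3*0 - 8*(-2)) + (8*(-1) - (-4)*0) + ((-4)*(-4) - (-7)*(-1))
= 59
Area = |59|/2 = 29.5

29.5


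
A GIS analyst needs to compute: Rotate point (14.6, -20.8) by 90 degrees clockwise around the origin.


90° CW: (x,y) -> (y, -x)
(14.6,-20.8) -> (-20.8, -14.6)

(-20.8, -14.6)


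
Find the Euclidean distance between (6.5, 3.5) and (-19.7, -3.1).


dx=-26.2, dy=-6.6
d^2 = (-26.2)^2 + (-6.6)^2 = 730
d = sqrt(730) = 27.0185

27.0185


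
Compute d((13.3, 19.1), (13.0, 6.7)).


dx=-0.3, dy=-12.4
d^2 = (-0.3)^2 + (-12.4)^2 = 153.85
d = sqrt(153.85) = 12.4036

12.4036


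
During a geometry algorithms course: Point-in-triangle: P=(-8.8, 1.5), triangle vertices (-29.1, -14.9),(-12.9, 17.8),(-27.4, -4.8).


Cross products: AB x AP = -398.13, BC x BP = 329.01, CA x CP = 177.15
All same sign? no

No, outside


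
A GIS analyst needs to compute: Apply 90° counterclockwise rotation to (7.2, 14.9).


90° CCW: (x,y) -> (-y, x)
(7.2,14.9) -> (-14.9, 7.2)

(-14.9, 7.2)


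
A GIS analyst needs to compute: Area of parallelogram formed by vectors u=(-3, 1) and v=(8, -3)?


|u x v| = |(-3)*(-3) - 1*8|
= |9 - 8| = 1

1


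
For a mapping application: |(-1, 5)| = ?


|u| = sqrt((-1)^2 + 5^2) = sqrt(26) = 5.099

5.099


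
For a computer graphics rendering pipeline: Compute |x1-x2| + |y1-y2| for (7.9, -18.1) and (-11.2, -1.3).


|7.9-(-11.2)| + |(-18.1)-(-1.3)| = 19.1 + 16.8 = 35.9

35.9


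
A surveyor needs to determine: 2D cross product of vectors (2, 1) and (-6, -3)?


u x v = u_x*v_y - u_y*v_x = 2*(-3) - 1*(-6)
= (-6) - (-6) = 0

0


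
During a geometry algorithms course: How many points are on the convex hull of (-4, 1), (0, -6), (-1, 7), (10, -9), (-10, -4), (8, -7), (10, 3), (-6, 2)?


Convex hull vertices (CCW): (-10, -4), (10, -9), (10, 3), (-1, 7), (-6, 2)
Count = 5

5


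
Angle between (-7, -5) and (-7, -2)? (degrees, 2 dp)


u.v = 59, |u| = sqrt(74) = 8.6023, |v| = sqrt(53) = 7.2801
cos(theta) = u.v/(|u||v|) = 59/sqrt(3922) = 0.942103
theta = acos(0.942103) = 19.59 degrees

19.59 degrees


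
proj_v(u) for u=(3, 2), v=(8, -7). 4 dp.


u.v = 10, |v| = sqrt(113) = 10.6301
Scalar projection = u.v / |v| = 10 / sqrt(113) = 0.9407

0.9407


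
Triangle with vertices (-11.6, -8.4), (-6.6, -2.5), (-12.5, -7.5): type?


Side lengths squared: AB^2=59.81, BC^2=59.81, CA^2=1.62
Sorted: [1.62, 59.81, 59.81]
By sides: Isosceles, By angles: Acute

Isosceles, Acute


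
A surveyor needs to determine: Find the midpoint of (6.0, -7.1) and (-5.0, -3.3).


M = ((6+(-5))/2, ((-7.1)+(-3.3))/2)
= (0.5, -5.2)

(0.5, -5.2)


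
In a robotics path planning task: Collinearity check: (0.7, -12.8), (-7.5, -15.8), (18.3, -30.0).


Cross product: ((-7.5)-0.7)*((-30)-(-12.8)) - ((-15.8)-(-12.8))*(18.3-0.7)
= 193.84

No, not collinear


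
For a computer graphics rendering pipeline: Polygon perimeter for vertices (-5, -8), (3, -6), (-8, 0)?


Sides: (-5, -8)->(3, -6): sqrt(68) = 8.246211, (3, -6)->(-8, 0): sqrt(157) = 12.529964, (-8, 0)->(-5, -8): sqrt(73) = 8.544004
Sum = 29.320179
Perimeter = 29.3202

29.3202


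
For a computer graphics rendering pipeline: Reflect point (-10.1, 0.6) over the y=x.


Reflection over y=x: (x,y) -> (y,x)
(-10.1, 0.6) -> (0.6, -10.1)

(0.6, -10.1)


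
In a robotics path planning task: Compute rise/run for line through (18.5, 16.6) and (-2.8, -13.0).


slope = (y2-y1)/(x2-x1) = ((-13)-16.6)/((-2.8)-18.5) = (-29.6)/(-21.3) = 1.3897

1.3897


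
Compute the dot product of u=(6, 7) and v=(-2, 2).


u . v = u_x*v_x + u_y*v_y = 6*(-2) + 7*2
= (-12) + 14 = 2

2


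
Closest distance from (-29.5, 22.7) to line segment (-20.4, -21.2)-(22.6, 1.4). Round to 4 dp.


Project P onto AB: t = 0.2546 (clamped to [0,1])
Closest point on segment: (-9.4514, -15.4456)
Distance: 43.0933

43.0933


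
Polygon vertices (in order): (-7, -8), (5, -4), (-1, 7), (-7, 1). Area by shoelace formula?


Shoelace sum: ((-7)*(-4) - 5*(-8)) + (5*7 - (-1)*(-4)) + ((-1)*1 - (-7)*7) + ((-7)*(-8) - (-7)*1)
= 210
Area = |210|/2 = 105

105


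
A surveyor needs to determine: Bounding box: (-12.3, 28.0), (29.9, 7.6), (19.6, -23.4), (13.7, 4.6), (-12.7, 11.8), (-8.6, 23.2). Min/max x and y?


x range: [-12.7, 29.9]
y range: [-23.4, 28]
Bounding box: (-12.7,-23.4) to (29.9,28)

(-12.7,-23.4) to (29.9,28)


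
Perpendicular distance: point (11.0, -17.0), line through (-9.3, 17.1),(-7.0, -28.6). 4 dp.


|cross product| = 849.28
|line direction| = sqrt(2093.78) = 45.7578
Distance = 849.28/sqrt(2093.78) = 18.5603

18.5603


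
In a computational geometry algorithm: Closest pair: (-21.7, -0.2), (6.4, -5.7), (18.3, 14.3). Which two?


d(P0,P1) = 28.6332, d(P0,P2) = 42.547, d(P1,P2) = 23.2725
Closest: P1 and P2

Closest pair: (6.4, -5.7) and (18.3, 14.3), distance = 23.2725


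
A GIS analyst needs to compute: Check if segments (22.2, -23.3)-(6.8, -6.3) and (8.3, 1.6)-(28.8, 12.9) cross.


Cross products: d1=-667.52, d2=-145, d3=-147.16, d4=-669.68
d1*d2 < 0 and d3*d4 < 0? no

No, they don't intersect


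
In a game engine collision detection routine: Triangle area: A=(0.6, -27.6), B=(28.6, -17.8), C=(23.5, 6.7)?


Area = |x_A(y_B-y_C) + x_B(y_C-y_A) + x_C(y_A-y_B)|/2
= |(-14.7) + 980.98 + (-230.3)|/2
= 735.98/2 = 367.99

367.99


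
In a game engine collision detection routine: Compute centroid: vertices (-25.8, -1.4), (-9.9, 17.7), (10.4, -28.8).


Centroid = ((x_A+x_B+x_C)/3, (y_A+y_B+y_C)/3)
= (((-25.8)+(-9.9)+10.4)/3, ((-1.4)+17.7+(-28.8))/3)
= (-8.4333, -4.1667)

(-8.4333, -4.1667)


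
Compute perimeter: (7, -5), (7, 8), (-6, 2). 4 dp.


Sides: (7, -5)->(7, 8): sqrt(169) = 13, (7, 8)->(-6, 2): sqrt(205) = 14.317821, (-6, 2)->(7, -5): sqrt(218) = 14.764823
Sum = 42.082644
Perimeter = 42.0826

42.0826


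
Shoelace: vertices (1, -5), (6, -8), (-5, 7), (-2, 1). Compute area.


Shoelace sum: (1*(-8) - 6*(-5)) + (6*7 - (-5)*(-8)) + ((-5)*1 - (-2)*7) + ((-2)*(-5) - 1*1)
= 42
Area = |42|/2 = 21

21


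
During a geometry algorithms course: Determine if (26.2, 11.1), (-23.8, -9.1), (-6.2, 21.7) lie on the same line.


Cross product: ((-23.8)-26.2)*(21.7-11.1) - ((-9.1)-11.1)*((-6.2)-26.2)
= -1184.48

No, not collinear


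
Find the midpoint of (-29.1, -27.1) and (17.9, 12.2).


M = (((-29.1)+17.9)/2, ((-27.1)+12.2)/2)
= (-5.6, -7.45)

(-5.6, -7.45)


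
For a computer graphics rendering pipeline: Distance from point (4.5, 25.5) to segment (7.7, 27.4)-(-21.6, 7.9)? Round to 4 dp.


Project P onto AB: t = 0.1056 (clamped to [0,1])
Closest point on segment: (4.6059, 25.3408)
Distance: 0.1912

0.1912


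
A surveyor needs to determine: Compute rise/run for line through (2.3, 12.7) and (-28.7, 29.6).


slope = (y2-y1)/(x2-x1) = (29.6-12.7)/((-28.7)-2.3) = 16.9/(-31) = -0.5452

-0.5452


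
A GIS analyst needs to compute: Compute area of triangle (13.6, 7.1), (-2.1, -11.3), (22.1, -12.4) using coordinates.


Area = |x_A(y_B-y_C) + x_B(y_C-y_A) + x_C(y_A-y_B)|/2
= |14.96 + 40.95 + 406.64|/2
= 462.55/2 = 231.275

231.275


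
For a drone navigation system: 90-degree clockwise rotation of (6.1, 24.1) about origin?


90° CW: (x,y) -> (y, -x)
(6.1,24.1) -> (24.1, -6.1)

(24.1, -6.1)


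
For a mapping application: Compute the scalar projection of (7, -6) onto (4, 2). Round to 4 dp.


u.v = 16, |v| = sqrt(20) = 4.4721
Scalar projection = u.v / |v| = 16 / sqrt(20) = 3.5777

3.5777


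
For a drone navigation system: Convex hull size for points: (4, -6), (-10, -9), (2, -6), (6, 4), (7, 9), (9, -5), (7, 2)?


Convex hull vertices (CCW): (-10, -9), (9, -5), (7, 9)
Count = 3

3


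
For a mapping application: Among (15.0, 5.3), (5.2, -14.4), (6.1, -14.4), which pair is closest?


d(P0,P1) = 22.003, d(P0,P2) = 21.6171, d(P1,P2) = 0.9
Closest: P1 and P2

Closest pair: (5.2, -14.4) and (6.1, -14.4), distance = 0.9


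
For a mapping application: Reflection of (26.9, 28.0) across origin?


Reflection over origin: (x,y) -> (-x,-y)
(26.9, 28) -> (-26.9, -28)

(-26.9, -28)


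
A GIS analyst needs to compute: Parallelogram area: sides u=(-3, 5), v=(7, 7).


|u x v| = |(-3)*7 - 5*7|
= |(-21) - 35| = 56

56
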